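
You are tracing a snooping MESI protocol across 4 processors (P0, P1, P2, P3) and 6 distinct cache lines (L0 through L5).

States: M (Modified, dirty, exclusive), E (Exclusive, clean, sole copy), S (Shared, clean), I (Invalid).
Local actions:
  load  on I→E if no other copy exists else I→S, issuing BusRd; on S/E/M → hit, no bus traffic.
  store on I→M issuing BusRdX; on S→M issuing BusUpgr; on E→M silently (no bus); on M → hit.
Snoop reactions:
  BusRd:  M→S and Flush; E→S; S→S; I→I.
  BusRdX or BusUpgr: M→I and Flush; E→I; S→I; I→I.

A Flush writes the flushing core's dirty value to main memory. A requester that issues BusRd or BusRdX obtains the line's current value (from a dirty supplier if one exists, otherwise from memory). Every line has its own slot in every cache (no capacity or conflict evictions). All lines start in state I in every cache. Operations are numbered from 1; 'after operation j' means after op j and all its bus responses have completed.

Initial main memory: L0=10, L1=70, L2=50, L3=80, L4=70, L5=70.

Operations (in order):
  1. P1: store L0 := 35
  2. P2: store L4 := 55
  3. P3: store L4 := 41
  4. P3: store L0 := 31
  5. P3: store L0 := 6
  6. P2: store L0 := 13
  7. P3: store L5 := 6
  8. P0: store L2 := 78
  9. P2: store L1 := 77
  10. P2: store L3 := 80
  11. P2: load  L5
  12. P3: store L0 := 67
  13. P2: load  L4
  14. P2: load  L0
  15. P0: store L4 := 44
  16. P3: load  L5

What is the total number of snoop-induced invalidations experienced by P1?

[1] P1: store L0 := 35 | P0:I, P1:M(35), P2:I, P3:I | bus: BusRdX
[2] P2: store L4 := 55 | P0:I, P1:I, P2:M(55), P3:I | bus: BusRdX
[3] P3: store L4 := 41 | P0:I, P1:I, P2:I, P3:M(41) | bus: BusRdX,Flush
[4] P3: store L0 := 31 | P0:I, P1:I, P2:I, P3:M(31) | bus: BusRdX,Flush
[5] P3: store L0 := 6 | P0:I, P1:I, P2:I, P3:M(6) | bus: none
[6] P2: store L0 := 13 | P0:I, P1:I, P2:M(13), P3:I | bus: BusRdX,Flush
[7] P3: store L5 := 6 | P0:I, P1:I, P2:I, P3:M(6) | bus: BusRdX
[8] P0: store L2 := 78 | P0:M(78), P1:I, P2:I, P3:I | bus: BusRdX
[9] P2: store L1 := 77 | P0:I, P1:I, P2:M(77), P3:I | bus: BusRdX
[10] P2: store L3 := 80 | P0:I, P1:I, P2:M(80), P3:I | bus: BusRdX
[11] P2: load  L5 | P0:I, P1:I, P2:S(6), P3:S(6) | bus: BusRd,Flush
[12] P3: store L0 := 67 | P0:I, P1:I, P2:I, P3:M(67) | bus: BusRdX,Flush
[13] P2: load  L4 | P0:I, P1:I, P2:S(41), P3:S(41) | bus: BusRd,Flush
[14] P2: load  L0 | P0:I, P1:I, P2:S(67), P3:S(67) | bus: BusRd,Flush
[15] P0: store L4 := 44 | P0:M(44), P1:I, P2:I, P3:I | bus: BusRdX
[16] P3: load  L5 | P0:I, P1:I, P2:S(6), P3:S(6) | bus: none

invalidations = 1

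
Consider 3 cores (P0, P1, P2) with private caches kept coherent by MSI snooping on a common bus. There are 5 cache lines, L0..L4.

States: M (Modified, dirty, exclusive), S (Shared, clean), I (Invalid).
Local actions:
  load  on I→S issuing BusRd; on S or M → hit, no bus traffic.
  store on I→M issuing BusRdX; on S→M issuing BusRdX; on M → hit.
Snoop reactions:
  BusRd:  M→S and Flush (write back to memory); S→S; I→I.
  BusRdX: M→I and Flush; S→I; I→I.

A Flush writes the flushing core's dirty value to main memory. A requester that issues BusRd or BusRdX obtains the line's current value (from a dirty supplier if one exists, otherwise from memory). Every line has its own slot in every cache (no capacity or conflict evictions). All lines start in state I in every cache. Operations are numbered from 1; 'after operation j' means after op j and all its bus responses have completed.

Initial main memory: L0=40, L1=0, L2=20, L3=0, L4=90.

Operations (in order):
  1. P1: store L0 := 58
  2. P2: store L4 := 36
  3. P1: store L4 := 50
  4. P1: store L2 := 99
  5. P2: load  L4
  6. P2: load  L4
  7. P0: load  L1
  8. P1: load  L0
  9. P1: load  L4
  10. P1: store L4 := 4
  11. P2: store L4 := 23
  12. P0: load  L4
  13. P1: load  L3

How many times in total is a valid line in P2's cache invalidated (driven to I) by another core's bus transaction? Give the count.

1. P1: store L0 := 58  bus=[BusRdX]  L0: P0=I P1=M P2=I  mem[L0]=40
2. P2: store L4 := 36  bus=[BusRdX]  L4: P0=I P1=I P2=M  mem[L4]=90
3. P1: store L4 := 50  bus=[BusRdX,Flush]  L4: P0=I P1=M P2=I  mem[L4]=36
4. P1: store L2 := 99  bus=[BusRdX]  L2: P0=I P1=M P2=I  mem[L2]=20
5. P2: load  L4  bus=[BusRd,Flush]  L4: P0=I P1=S P2=S  mem[L4]=50
6. P2: load  L4  bus=[-]  L4: P0=I P1=S P2=S  mem[L4]=50
7. P0: load  L1  bus=[BusRd]  L1: P0=S P1=I P2=I  mem[L1]=0
8. P1: load  L0  bus=[-]  L0: P0=I P1=M P2=I  mem[L0]=40
9. P1: load  L4  bus=[-]  L4: P0=I P1=S P2=S  mem[L4]=50
10. P1: store L4 := 4  bus=[BusRdX]  L4: P0=I P1=M P2=I  mem[L4]=50
11. P2: store L4 := 23  bus=[BusRdX,Flush]  L4: P0=I P1=I P2=M  mem[L4]=4
12. P0: load  L4  bus=[BusRd,Flush]  L4: P0=S P1=I P2=S  mem[L4]=23
13. P1: load  L3  bus=[BusRd]  L3: P0=I P1=S P2=I  mem[L3]=0

invalidations = 2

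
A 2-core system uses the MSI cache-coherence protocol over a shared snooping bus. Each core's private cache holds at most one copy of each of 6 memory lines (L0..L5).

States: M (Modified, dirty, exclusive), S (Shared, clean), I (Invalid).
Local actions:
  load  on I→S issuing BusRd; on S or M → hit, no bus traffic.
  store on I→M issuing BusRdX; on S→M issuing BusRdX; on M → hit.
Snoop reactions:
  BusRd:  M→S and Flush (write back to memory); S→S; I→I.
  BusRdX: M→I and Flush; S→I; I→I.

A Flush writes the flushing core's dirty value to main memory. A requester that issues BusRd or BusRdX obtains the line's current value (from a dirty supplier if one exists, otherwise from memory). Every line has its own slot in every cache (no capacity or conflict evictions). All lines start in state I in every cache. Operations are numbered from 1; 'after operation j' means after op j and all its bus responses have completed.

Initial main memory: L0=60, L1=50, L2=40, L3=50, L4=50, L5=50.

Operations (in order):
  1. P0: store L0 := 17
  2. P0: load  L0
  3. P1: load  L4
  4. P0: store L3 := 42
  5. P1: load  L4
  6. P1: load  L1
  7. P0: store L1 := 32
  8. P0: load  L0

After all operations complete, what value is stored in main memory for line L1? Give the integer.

memory[L1] = 50

  op1 P0: store L0 := 17 → M/I on L0; bus BusRdX; mem=60
  op2 P0: load  L0 → M/I on L0; bus (none); mem=60
  op3 P1: load  L4 → I/S on L4; bus BusRd; mem=50
  op4 P0: store L3 := 42 → M/I on L3; bus BusRdX; mem=50
  op5 P1: load  L4 → I/S on L4; bus (none); mem=50
  op6 P1: load  L1 → I/S on L1; bus BusRd; mem=50
  op7 P0: store L1 := 32 → M/I on L1; bus BusRdX; mem=50
  op8 P0: load  L0 → M/I on L0; bus (none); mem=60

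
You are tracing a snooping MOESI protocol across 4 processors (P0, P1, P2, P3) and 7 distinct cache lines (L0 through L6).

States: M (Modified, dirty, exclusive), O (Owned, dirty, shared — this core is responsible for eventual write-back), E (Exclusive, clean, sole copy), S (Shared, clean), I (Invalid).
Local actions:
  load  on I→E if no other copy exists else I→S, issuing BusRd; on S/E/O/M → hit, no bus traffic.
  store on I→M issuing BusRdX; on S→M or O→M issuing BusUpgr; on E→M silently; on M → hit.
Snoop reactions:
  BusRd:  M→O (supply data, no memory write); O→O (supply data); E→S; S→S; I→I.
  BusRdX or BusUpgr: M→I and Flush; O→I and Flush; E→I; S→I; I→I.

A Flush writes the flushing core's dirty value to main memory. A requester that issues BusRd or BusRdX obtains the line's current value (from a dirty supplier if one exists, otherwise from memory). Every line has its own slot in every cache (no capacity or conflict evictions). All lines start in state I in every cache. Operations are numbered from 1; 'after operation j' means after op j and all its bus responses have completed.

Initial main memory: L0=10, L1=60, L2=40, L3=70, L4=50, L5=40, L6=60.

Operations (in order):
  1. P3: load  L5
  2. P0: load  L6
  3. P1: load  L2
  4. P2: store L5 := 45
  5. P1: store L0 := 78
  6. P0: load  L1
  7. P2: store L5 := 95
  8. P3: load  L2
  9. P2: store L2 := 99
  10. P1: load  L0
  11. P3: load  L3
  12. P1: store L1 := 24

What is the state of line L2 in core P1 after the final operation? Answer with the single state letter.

state = I

  op1 P3: load  L5 → I/I/I/E on L5; bus BusRd; mem=40
  op2 P0: load  L6 → E/I/I/I on L6; bus BusRd; mem=60
  op3 P1: load  L2 → I/E/I/I on L2; bus BusRd; mem=40
  op4 P2: store L5 := 45 → I/I/M/I on L5; bus BusRdX; mem=40
  op5 P1: store L0 := 78 → I/M/I/I on L0; bus BusRdX; mem=10
  op6 P0: load  L1 → E/I/I/I on L1; bus BusRd; mem=60
  op7 P2: store L5 := 95 → I/I/M/I on L5; bus (none); mem=40
  op8 P3: load  L2 → I/S/I/S on L2; bus BusRd; mem=40
  op9 P2: store L2 := 99 → I/I/M/I on L2; bus BusRdX; mem=40
  op10 P1: load  L0 → I/M/I/I on L0; bus (none); mem=10
  op11 P3: load  L3 → I/I/I/E on L3; bus BusRd; mem=70
  op12 P1: store L1 := 24 → I/M/I/I on L1; bus BusRdX; mem=60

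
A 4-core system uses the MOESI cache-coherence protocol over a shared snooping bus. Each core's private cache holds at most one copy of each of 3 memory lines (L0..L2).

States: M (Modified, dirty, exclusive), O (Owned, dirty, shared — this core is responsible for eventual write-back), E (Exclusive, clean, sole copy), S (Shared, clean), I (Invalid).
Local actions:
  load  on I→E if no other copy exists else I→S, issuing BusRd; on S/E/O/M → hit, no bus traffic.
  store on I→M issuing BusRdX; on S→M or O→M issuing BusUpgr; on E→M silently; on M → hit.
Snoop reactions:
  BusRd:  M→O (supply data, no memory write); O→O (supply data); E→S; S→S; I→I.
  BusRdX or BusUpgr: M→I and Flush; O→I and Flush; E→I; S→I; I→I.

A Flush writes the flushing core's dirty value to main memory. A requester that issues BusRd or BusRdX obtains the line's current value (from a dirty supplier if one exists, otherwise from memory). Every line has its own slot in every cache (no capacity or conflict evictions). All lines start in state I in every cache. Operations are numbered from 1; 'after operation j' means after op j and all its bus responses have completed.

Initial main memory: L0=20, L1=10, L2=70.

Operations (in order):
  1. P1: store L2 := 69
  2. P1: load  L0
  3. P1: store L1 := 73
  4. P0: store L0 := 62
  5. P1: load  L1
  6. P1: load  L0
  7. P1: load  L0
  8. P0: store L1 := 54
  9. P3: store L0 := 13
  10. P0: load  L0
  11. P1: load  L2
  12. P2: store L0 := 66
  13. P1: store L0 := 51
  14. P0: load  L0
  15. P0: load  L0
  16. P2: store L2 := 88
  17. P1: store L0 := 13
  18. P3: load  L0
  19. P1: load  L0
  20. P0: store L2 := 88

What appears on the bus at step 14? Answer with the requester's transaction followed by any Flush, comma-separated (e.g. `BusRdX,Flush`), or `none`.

step 1: P1: store L2 := 69  ⟶  IMII  (L2)  txn=BusRdX  M[L2]=70
step 2: P1: load  L0  ⟶  IEII  (L0)  txn=BusRd  M[L0]=20
step 3: P1: store L1 := 73  ⟶  IMII  (L1)  txn=BusRdX  M[L1]=10
step 4: P0: store L0 := 62  ⟶  MIII  (L0)  txn=BusRdX  M[L0]=20
step 5: P1: load  L1  ⟶  IMII  (L1)  txn=∅  M[L1]=10
step 6: P1: load  L0  ⟶  OSII  (L0)  txn=BusRd  M[L0]=20
step 7: P1: load  L0  ⟶  OSII  (L0)  txn=∅  M[L0]=20
step 8: P0: store L1 := 54  ⟶  MIII  (L1)  txn=BusRdX+Flush  M[L1]=73
step 9: P3: store L0 := 13  ⟶  IIIM  (L0)  txn=BusRdX+Flush  M[L0]=62
step 10: P0: load  L0  ⟶  SIIO  (L0)  txn=BusRd  M[L0]=62
step 11: P1: load  L2  ⟶  IMII  (L2)  txn=∅  M[L2]=70
step 12: P2: store L0 := 66  ⟶  IIMI  (L0)  txn=BusRdX+Flush  M[L0]=13
step 13: P1: store L0 := 51  ⟶  IMII  (L0)  txn=BusRdX+Flush  M[L0]=66
step 14: P0: load  L0  ⟶  SOII  (L0)  txn=BusRd  M[L0]=66
step 15: P0: load  L0  ⟶  SOII  (L0)  txn=∅  M[L0]=66
step 16: P2: store L2 := 88  ⟶  IIMI  (L2)  txn=BusRdX+Flush  M[L2]=69
step 17: P1: store L0 := 13  ⟶  IMII  (L0)  txn=BusUpgr  M[L0]=66
step 18: P3: load  L0  ⟶  IOIS  (L0)  txn=BusRd  M[L0]=66
step 19: P1: load  L0  ⟶  IOIS  (L0)  txn=∅  M[L0]=66
step 20: P0: store L2 := 88  ⟶  MIII  (L2)  txn=BusRdX+Flush  M[L2]=88

bus = BusRd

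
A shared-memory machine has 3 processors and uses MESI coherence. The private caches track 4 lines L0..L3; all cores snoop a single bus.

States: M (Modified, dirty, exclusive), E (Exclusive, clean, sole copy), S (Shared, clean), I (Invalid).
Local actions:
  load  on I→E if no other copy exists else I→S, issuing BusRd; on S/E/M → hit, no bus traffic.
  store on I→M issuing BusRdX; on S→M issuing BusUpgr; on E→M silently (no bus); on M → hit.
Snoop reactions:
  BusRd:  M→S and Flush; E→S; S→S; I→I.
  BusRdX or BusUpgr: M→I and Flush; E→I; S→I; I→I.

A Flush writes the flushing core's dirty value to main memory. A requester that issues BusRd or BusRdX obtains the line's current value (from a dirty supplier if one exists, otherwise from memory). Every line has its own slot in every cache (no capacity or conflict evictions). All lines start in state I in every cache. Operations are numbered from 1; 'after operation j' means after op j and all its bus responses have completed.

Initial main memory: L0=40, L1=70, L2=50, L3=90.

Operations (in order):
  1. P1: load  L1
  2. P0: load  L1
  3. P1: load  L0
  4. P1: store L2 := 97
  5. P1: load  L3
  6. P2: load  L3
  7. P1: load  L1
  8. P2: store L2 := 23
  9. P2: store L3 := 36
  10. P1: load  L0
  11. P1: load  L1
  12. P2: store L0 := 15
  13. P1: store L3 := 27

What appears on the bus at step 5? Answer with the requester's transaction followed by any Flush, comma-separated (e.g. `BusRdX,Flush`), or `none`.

1. P1: load  L1  bus=[BusRd]  L1: P0=I P1=E P2=I  mem[L1]=70
2. P0: load  L1  bus=[BusRd]  L1: P0=S P1=S P2=I  mem[L1]=70
3. P1: load  L0  bus=[BusRd]  L0: P0=I P1=E P2=I  mem[L0]=40
4. P1: store L2 := 97  bus=[BusRdX]  L2: P0=I P1=M P2=I  mem[L2]=50
5. P1: load  L3  bus=[BusRd]  L3: P0=I P1=E P2=I  mem[L3]=90
6. P2: load  L3  bus=[BusRd]  L3: P0=I P1=S P2=S  mem[L3]=90
7. P1: load  L1  bus=[-]  L1: P0=S P1=S P2=I  mem[L1]=70
8. P2: store L2 := 23  bus=[BusRdX,Flush]  L2: P0=I P1=I P2=M  mem[L2]=97
9. P2: store L3 := 36  bus=[BusUpgr]  L3: P0=I P1=I P2=M  mem[L3]=90
10. P1: load  L0  bus=[-]  L0: P0=I P1=E P2=I  mem[L0]=40
11. P1: load  L1  bus=[-]  L1: P0=S P1=S P2=I  mem[L1]=70
12. P2: store L0 := 15  bus=[BusRdX]  L0: P0=I P1=I P2=M  mem[L0]=40
13. P1: store L3 := 27  bus=[BusRdX,Flush]  L3: P0=I P1=M P2=I  mem[L3]=36

bus = BusRd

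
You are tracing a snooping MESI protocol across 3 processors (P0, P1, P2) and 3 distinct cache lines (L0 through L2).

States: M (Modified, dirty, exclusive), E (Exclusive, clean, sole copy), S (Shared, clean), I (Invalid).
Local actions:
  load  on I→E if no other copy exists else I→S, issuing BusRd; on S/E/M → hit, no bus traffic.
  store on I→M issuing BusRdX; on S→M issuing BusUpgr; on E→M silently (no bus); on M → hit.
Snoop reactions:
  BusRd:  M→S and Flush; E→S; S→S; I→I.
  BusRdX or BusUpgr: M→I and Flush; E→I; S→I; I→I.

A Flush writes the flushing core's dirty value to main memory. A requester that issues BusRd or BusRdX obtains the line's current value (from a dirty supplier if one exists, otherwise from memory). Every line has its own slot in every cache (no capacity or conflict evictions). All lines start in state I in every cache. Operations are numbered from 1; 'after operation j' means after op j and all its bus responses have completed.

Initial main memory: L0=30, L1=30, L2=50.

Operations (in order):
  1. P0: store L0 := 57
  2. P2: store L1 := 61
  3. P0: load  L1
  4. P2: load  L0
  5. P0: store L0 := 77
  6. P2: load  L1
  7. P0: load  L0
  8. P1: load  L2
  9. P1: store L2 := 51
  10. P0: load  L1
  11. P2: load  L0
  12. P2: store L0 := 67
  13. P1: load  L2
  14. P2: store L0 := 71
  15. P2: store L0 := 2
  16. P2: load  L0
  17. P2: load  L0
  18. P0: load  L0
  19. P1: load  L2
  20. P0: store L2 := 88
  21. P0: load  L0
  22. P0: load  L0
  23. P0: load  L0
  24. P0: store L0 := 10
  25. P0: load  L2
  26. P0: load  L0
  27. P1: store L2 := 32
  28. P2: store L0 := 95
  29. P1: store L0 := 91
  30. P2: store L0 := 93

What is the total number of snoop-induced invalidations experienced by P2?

1. P0: store L0 := 57  bus=[BusRdX]  L0: P0=M P1=I P2=I  mem[L0]=30
2. P2: store L1 := 61  bus=[BusRdX]  L1: P0=I P1=I P2=M  mem[L1]=30
3. P0: load  L1  bus=[BusRd,Flush]  L1: P0=S P1=I P2=S  mem[L1]=61
4. P2: load  L0  bus=[BusRd,Flush]  L0: P0=S P1=I P2=S  mem[L0]=57
5. P0: store L0 := 77  bus=[BusUpgr]  L0: P0=M P1=I P2=I  mem[L0]=57
6. P2: load  L1  bus=[-]  L1: P0=S P1=I P2=S  mem[L1]=61
7. P0: load  L0  bus=[-]  L0: P0=M P1=I P2=I  mem[L0]=57
8. P1: load  L2  bus=[BusRd]  L2: P0=I P1=E P2=I  mem[L2]=50
9. P1: store L2 := 51  bus=[-]  L2: P0=I P1=M P2=I  mem[L2]=50
10. P0: load  L1  bus=[-]  L1: P0=S P1=I P2=S  mem[L1]=61
11. P2: load  L0  bus=[BusRd,Flush]  L0: P0=S P1=I P2=S  mem[L0]=77
12. P2: store L0 := 67  bus=[BusUpgr]  L0: P0=I P1=I P2=M  mem[L0]=77
13. P1: load  L2  bus=[-]  L2: P0=I P1=M P2=I  mem[L2]=50
14. P2: store L0 := 71  bus=[-]  L0: P0=I P1=I P2=M  mem[L0]=77
15. P2: store L0 := 2  bus=[-]  L0: P0=I P1=I P2=M  mem[L0]=77
16. P2: load  L0  bus=[-]  L0: P0=I P1=I P2=M  mem[L0]=77
17. P2: load  L0  bus=[-]  L0: P0=I P1=I P2=M  mem[L0]=77
18. P0: load  L0  bus=[BusRd,Flush]  L0: P0=S P1=I P2=S  mem[L0]=2
19. P1: load  L2  bus=[-]  L2: P0=I P1=M P2=I  mem[L2]=50
20. P0: store L2 := 88  bus=[BusRdX,Flush]  L2: P0=M P1=I P2=I  mem[L2]=51
21. P0: load  L0  bus=[-]  L0: P0=S P1=I P2=S  mem[L0]=2
22. P0: load  L0  bus=[-]  L0: P0=S P1=I P2=S  mem[L0]=2
23. P0: load  L0  bus=[-]  L0: P0=S P1=I P2=S  mem[L0]=2
24. P0: store L0 := 10  bus=[BusUpgr]  L0: P0=M P1=I P2=I  mem[L0]=2
25. P0: load  L2  bus=[-]  L2: P0=M P1=I P2=I  mem[L2]=51
26. P0: load  L0  bus=[-]  L0: P0=M P1=I P2=I  mem[L0]=2
27. P1: store L2 := 32  bus=[BusRdX,Flush]  L2: P0=I P1=M P2=I  mem[L2]=88
28. P2: store L0 := 95  bus=[BusRdX,Flush]  L0: P0=I P1=I P2=M  mem[L0]=10
29. P1: store L0 := 91  bus=[BusRdX,Flush]  L0: P0=I P1=M P2=I  mem[L0]=95
30. P2: store L0 := 93  bus=[BusRdX,Flush]  L0: P0=I P1=I P2=M  mem[L0]=91

invalidations = 3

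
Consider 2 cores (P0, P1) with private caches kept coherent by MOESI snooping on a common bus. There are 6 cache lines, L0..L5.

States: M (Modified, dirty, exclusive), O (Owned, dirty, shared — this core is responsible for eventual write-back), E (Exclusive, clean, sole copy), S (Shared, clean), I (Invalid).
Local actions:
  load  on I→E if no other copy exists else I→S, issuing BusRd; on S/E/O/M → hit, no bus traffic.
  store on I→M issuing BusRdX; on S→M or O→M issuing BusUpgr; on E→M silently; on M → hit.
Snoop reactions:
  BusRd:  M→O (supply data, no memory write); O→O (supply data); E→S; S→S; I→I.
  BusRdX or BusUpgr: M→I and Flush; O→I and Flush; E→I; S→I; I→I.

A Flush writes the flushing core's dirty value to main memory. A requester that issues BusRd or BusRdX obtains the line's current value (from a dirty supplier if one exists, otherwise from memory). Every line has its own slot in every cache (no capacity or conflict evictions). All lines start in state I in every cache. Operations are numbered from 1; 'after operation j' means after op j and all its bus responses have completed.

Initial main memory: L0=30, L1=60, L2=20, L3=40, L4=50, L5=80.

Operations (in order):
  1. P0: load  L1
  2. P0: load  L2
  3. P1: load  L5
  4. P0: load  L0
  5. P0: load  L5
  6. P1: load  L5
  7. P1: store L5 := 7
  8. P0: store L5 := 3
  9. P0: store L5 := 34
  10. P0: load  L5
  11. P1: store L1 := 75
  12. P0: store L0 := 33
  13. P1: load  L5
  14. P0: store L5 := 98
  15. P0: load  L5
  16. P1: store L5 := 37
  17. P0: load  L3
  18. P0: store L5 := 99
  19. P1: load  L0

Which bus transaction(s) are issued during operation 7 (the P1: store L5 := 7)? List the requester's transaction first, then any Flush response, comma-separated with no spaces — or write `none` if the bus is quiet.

bus = BusUpgr

[1] P0: load  L1 | P0:E(60), P1:I | bus: BusRd
[2] P0: load  L2 | P0:E(20), P1:I | bus: BusRd
[3] P1: load  L5 | P0:I, P1:E(80) | bus: BusRd
[4] P0: load  L0 | P0:E(30), P1:I | bus: BusRd
[5] P0: load  L5 | P0:S(80), P1:S(80) | bus: BusRd
[6] P1: load  L5 | P0:S(80), P1:S(80) | bus: none
[7] P1: store L5 := 7 | P0:I, P1:M(7) | bus: BusUpgr
[8] P0: store L5 := 3 | P0:M(3), P1:I | bus: BusRdX,Flush
[9] P0: store L5 := 34 | P0:M(34), P1:I | bus: none
[10] P0: load  L5 | P0:M(34), P1:I | bus: none
[11] P1: store L1 := 75 | P0:I, P1:M(75) | bus: BusRdX
[12] P0: store L0 := 33 | P0:M(33), P1:I | bus: none
[13] P1: load  L5 | P0:O(34), P1:S(34) | bus: BusRd
[14] P0: store L5 := 98 | P0:M(98), P1:I | bus: BusUpgr
[15] P0: load  L5 | P0:M(98), P1:I | bus: none
[16] P1: store L5 := 37 | P0:I, P1:M(37) | bus: BusRdX,Flush
[17] P0: load  L3 | P0:E(40), P1:I | bus: BusRd
[18] P0: store L5 := 99 | P0:M(99), P1:I | bus: BusRdX,Flush
[19] P1: load  L0 | P0:O(33), P1:S(33) | bus: BusRd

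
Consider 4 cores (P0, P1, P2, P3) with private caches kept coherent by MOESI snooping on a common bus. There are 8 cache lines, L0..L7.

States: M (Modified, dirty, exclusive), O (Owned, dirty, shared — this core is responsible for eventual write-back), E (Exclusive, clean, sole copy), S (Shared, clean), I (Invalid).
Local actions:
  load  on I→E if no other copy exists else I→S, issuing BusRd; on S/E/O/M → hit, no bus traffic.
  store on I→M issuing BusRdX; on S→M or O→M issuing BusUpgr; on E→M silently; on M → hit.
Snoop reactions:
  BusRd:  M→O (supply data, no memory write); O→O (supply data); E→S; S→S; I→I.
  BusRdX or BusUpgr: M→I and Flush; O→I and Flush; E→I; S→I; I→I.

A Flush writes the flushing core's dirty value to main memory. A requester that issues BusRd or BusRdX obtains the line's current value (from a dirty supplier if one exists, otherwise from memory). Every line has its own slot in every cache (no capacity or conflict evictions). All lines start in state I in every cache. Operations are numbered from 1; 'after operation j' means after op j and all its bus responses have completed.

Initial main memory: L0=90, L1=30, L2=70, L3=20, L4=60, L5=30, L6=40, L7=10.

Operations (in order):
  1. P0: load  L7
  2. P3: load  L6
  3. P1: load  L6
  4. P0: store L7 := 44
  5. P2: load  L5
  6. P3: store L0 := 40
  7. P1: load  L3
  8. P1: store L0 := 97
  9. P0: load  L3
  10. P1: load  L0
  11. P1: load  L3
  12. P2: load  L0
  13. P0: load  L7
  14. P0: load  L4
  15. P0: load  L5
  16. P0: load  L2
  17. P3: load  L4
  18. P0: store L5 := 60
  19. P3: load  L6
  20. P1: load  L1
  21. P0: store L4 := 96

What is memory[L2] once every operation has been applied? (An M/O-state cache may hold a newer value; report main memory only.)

[1] P0: load  L7 | P0:E(10), P1:I, P2:I, P3:I | bus: BusRd
[2] P3: load  L6 | P0:I, P1:I, P2:I, P3:E(40) | bus: BusRd
[3] P1: load  L6 | P0:I, P1:S(40), P2:I, P3:S(40) | bus: BusRd
[4] P0: store L7 := 44 | P0:M(44), P1:I, P2:I, P3:I | bus: none
[5] P2: load  L5 | P0:I, P1:I, P2:E(30), P3:I | bus: BusRd
[6] P3: store L0 := 40 | P0:I, P1:I, P2:I, P3:M(40) | bus: BusRdX
[7] P1: load  L3 | P0:I, P1:E(20), P2:I, P3:I | bus: BusRd
[8] P1: store L0 := 97 | P0:I, P1:M(97), P2:I, P3:I | bus: BusRdX,Flush
[9] P0: load  L3 | P0:S(20), P1:S(20), P2:I, P3:I | bus: BusRd
[10] P1: load  L0 | P0:I, P1:M(97), P2:I, P3:I | bus: none
[11] P1: load  L3 | P0:S(20), P1:S(20), P2:I, P3:I | bus: none
[12] P2: load  L0 | P0:I, P1:O(97), P2:S(97), P3:I | bus: BusRd
[13] P0: load  L7 | P0:M(44), P1:I, P2:I, P3:I | bus: none
[14] P0: load  L4 | P0:E(60), P1:I, P2:I, P3:I | bus: BusRd
[15] P0: load  L5 | P0:S(30), P1:I, P2:S(30), P3:I | bus: BusRd
[16] P0: load  L2 | P0:E(70), P1:I, P2:I, P3:I | bus: BusRd
[17] P3: load  L4 | P0:S(60), P1:I, P2:I, P3:S(60) | bus: BusRd
[18] P0: store L5 := 60 | P0:M(60), P1:I, P2:I, P3:I | bus: BusUpgr
[19] P3: load  L6 | P0:I, P1:S(40), P2:I, P3:S(40) | bus: none
[20] P1: load  L1 | P0:I, P1:E(30), P2:I, P3:I | bus: BusRd
[21] P0: store L4 := 96 | P0:M(96), P1:I, P2:I, P3:I | bus: BusUpgr

memory[L2] = 70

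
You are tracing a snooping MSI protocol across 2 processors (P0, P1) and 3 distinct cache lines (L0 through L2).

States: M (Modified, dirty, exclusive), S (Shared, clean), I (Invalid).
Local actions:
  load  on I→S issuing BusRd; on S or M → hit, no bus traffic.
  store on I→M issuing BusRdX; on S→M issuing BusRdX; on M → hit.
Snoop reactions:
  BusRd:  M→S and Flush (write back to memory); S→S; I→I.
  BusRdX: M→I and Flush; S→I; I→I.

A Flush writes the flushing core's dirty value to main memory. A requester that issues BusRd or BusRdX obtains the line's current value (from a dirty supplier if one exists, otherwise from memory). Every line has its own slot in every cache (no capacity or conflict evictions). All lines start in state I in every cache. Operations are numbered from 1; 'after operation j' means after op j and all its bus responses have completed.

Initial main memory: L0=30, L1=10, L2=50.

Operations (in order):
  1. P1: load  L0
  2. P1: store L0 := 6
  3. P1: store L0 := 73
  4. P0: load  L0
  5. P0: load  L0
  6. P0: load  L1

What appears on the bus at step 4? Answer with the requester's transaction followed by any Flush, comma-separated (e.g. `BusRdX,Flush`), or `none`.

step 1: P1: load  L0  ⟶  IS  (L0)  txn=BusRd  M[L0]=30
step 2: P1: store L0 := 6  ⟶  IM  (L0)  txn=BusRdX  M[L0]=30
step 3: P1: store L0 := 73  ⟶  IM  (L0)  txn=∅  M[L0]=30
step 4: P0: load  L0  ⟶  SS  (L0)  txn=BusRd+Flush  M[L0]=73
step 5: P0: load  L0  ⟶  SS  (L0)  txn=∅  M[L0]=73
step 6: P0: load  L1  ⟶  SI  (L1)  txn=BusRd  M[L1]=10

bus = BusRd,Flush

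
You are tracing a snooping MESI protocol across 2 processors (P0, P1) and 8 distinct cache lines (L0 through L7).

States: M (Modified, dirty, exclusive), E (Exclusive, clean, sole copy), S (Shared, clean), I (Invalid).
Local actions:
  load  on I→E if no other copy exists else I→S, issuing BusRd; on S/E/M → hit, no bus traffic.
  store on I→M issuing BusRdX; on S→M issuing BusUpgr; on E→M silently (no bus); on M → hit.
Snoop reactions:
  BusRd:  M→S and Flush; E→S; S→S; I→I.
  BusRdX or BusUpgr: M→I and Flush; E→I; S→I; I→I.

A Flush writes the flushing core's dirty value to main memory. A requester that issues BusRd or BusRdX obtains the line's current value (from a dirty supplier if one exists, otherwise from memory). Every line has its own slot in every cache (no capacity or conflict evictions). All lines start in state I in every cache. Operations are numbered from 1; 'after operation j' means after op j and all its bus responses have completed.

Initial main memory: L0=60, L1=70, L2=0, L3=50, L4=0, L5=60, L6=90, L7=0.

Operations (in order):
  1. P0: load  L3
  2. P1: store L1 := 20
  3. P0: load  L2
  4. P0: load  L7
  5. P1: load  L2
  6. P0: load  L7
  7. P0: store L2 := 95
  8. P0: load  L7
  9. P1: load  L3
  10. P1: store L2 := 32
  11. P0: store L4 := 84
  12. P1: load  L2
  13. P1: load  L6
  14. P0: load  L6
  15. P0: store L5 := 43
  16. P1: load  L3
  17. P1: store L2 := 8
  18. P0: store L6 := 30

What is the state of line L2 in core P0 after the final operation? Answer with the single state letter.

[1] P0: load  L3 | P0:E(50), P1:I | bus: BusRd
[2] P1: store L1 := 20 | P0:I, P1:M(20) | bus: BusRdX
[3] P0: load  L2 | P0:E(0), P1:I | bus: BusRd
[4] P0: load  L7 | P0:E(0), P1:I | bus: BusRd
[5] P1: load  L2 | P0:S(0), P1:S(0) | bus: BusRd
[6] P0: load  L7 | P0:E(0), P1:I | bus: none
[7] P0: store L2 := 95 | P0:M(95), P1:I | bus: BusUpgr
[8] P0: load  L7 | P0:E(0), P1:I | bus: none
[9] P1: load  L3 | P0:S(50), P1:S(50) | bus: BusRd
[10] P1: store L2 := 32 | P0:I, P1:M(32) | bus: BusRdX,Flush
[11] P0: store L4 := 84 | P0:M(84), P1:I | bus: BusRdX
[12] P1: load  L2 | P0:I, P1:M(32) | bus: none
[13] P1: load  L6 | P0:I, P1:E(90) | bus: BusRd
[14] P0: load  L6 | P0:S(90), P1:S(90) | bus: BusRd
[15] P0: store L5 := 43 | P0:M(43), P1:I | bus: BusRdX
[16] P1: load  L3 | P0:S(50), P1:S(50) | bus: none
[17] P1: store L2 := 8 | P0:I, P1:M(8) | bus: none
[18] P0: store L6 := 30 | P0:M(30), P1:I | bus: BusUpgr

state = I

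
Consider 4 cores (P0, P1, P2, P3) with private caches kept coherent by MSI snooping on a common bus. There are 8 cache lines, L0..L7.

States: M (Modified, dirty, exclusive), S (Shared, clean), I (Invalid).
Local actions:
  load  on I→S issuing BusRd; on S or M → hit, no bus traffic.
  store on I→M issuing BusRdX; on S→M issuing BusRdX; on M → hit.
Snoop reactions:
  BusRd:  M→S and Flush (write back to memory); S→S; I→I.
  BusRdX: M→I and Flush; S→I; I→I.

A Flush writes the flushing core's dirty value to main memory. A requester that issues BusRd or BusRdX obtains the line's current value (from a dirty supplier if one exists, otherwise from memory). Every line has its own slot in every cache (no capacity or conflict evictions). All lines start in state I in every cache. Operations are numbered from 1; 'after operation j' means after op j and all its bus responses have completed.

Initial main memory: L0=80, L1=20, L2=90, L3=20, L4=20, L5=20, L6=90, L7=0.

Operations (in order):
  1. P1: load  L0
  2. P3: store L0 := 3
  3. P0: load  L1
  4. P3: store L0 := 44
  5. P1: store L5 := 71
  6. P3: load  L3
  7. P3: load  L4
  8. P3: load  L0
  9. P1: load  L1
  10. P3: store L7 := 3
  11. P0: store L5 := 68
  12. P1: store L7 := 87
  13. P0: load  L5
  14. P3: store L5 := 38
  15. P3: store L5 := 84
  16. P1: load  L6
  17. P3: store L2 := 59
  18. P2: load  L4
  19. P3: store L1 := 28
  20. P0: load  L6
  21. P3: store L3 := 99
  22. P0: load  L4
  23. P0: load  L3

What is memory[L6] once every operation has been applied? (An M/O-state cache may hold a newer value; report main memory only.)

memory[L6] = 90

[1] P1: load  L0 | P0:I, P1:S(80), P2:I, P3:I | bus: BusRd
[2] P3: store L0 := 3 | P0:I, P1:I, P2:I, P3:M(3) | bus: BusRdX
[3] P0: load  L1 | P0:S(20), P1:I, P2:I, P3:I | bus: BusRd
[4] P3: store L0 := 44 | P0:I, P1:I, P2:I, P3:M(44) | bus: none
[5] P1: store L5 := 71 | P0:I, P1:M(71), P2:I, P3:I | bus: BusRdX
[6] P3: load  L3 | P0:I, P1:I, P2:I, P3:S(20) | bus: BusRd
[7] P3: load  L4 | P0:I, P1:I, P2:I, P3:S(20) | bus: BusRd
[8] P3: load  L0 | P0:I, P1:I, P2:I, P3:M(44) | bus: none
[9] P1: load  L1 | P0:S(20), P1:S(20), P2:I, P3:I | bus: BusRd
[10] P3: store L7 := 3 | P0:I, P1:I, P2:I, P3:M(3) | bus: BusRdX
[11] P0: store L5 := 68 | P0:M(68), P1:I, P2:I, P3:I | bus: BusRdX,Flush
[12] P1: store L7 := 87 | P0:I, P1:M(87), P2:I, P3:I | bus: BusRdX,Flush
[13] P0: load  L5 | P0:M(68), P1:I, P2:I, P3:I | bus: none
[14] P3: store L5 := 38 | P0:I, P1:I, P2:I, P3:M(38) | bus: BusRdX,Flush
[15] P3: store L5 := 84 | P0:I, P1:I, P2:I, P3:M(84) | bus: none
[16] P1: load  L6 | P0:I, P1:S(90), P2:I, P3:I | bus: BusRd
[17] P3: store L2 := 59 | P0:I, P1:I, P2:I, P3:M(59) | bus: BusRdX
[18] P2: load  L4 | P0:I, P1:I, P2:S(20), P3:S(20) | bus: BusRd
[19] P3: store L1 := 28 | P0:I, P1:I, P2:I, P3:M(28) | bus: BusRdX
[20] P0: load  L6 | P0:S(90), P1:S(90), P2:I, P3:I | bus: BusRd
[21] P3: store L3 := 99 | P0:I, P1:I, P2:I, P3:M(99) | bus: BusRdX
[22] P0: load  L4 | P0:S(20), P1:I, P2:S(20), P3:S(20) | bus: BusRd
[23] P0: load  L3 | P0:S(99), P1:I, P2:I, P3:S(99) | bus: BusRd,Flush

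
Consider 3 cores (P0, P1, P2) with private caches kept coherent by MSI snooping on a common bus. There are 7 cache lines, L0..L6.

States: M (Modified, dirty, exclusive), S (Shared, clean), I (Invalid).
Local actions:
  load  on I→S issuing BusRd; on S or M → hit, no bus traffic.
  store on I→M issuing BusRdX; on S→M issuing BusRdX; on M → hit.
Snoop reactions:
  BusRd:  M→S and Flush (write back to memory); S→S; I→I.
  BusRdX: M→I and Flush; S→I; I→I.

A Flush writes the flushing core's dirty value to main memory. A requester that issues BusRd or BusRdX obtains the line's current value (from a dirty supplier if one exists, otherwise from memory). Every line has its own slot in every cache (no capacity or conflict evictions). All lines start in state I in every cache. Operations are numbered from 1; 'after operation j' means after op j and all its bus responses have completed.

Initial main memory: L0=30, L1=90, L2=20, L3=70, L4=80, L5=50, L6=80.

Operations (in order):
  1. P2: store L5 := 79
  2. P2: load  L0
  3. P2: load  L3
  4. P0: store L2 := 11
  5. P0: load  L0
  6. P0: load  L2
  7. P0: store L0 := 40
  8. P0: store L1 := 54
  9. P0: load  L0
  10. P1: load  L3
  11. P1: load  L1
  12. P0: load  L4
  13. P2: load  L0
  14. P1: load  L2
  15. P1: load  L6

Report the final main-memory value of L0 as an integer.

memory[L0] = 40

step 1: P2: store L5 := 79  ⟶  IIM  (L5)  txn=BusRdX  M[L5]=50
step 2: P2: load  L0  ⟶  IIS  (L0)  txn=BusRd  M[L0]=30
step 3: P2: load  L3  ⟶  IIS  (L3)  txn=BusRd  M[L3]=70
step 4: P0: store L2 := 11  ⟶  MII  (L2)  txn=BusRdX  M[L2]=20
step 5: P0: load  L0  ⟶  SIS  (L0)  txn=BusRd  M[L0]=30
step 6: P0: load  L2  ⟶  MII  (L2)  txn=∅  M[L2]=20
step 7: P0: store L0 := 40  ⟶  MII  (L0)  txn=BusRdX  M[L0]=30
step 8: P0: store L1 := 54  ⟶  MII  (L1)  txn=BusRdX  M[L1]=90
step 9: P0: load  L0  ⟶  MII  (L0)  txn=∅  M[L0]=30
step 10: P1: load  L3  ⟶  ISS  (L3)  txn=BusRd  M[L3]=70
step 11: P1: load  L1  ⟶  SSI  (L1)  txn=BusRd+Flush  M[L1]=54
step 12: P0: load  L4  ⟶  SII  (L4)  txn=BusRd  M[L4]=80
step 13: P2: load  L0  ⟶  SIS  (L0)  txn=BusRd+Flush  M[L0]=40
step 14: P1: load  L2  ⟶  SSI  (L2)  txn=BusRd+Flush  M[L2]=11
step 15: P1: load  L6  ⟶  ISI  (L6)  txn=BusRd  M[L6]=80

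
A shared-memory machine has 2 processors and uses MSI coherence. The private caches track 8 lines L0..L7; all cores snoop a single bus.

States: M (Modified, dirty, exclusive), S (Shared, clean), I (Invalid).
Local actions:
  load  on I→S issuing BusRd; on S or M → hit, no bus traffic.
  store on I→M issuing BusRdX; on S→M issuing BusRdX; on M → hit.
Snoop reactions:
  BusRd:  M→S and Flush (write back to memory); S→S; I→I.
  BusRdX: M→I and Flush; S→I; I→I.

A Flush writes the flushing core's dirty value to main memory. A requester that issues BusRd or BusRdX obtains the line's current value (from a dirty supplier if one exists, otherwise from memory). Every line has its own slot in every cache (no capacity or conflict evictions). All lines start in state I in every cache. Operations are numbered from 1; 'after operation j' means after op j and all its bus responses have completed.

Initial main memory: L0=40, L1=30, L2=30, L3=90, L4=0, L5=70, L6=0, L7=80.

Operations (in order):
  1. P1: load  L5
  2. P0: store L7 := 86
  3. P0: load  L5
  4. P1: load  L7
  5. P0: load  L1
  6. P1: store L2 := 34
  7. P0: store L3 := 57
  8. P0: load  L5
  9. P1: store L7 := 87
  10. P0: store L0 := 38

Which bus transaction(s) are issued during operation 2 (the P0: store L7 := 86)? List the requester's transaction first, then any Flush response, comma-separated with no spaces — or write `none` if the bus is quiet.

bus = BusRdX

  op1 P1: load  L5 → I/S on L5; bus BusRd; mem=70
  op2 P0: store L7 := 86 → M/I on L7; bus BusRdX; mem=80
  op3 P0: load  L5 → S/S on L5; bus BusRd; mem=70
  op4 P1: load  L7 → S/S on L7; bus BusRd Flush; mem=86
  op5 P0: load  L1 → S/I on L1; bus BusRd; mem=30
  op6 P1: store L2 := 34 → I/M on L2; bus BusRdX; mem=30
  op7 P0: store L3 := 57 → M/I on L3; bus BusRdX; mem=90
  op8 P0: load  L5 → S/S on L5; bus (none); mem=70
  op9 P1: store L7 := 87 → I/M on L7; bus BusRdX; mem=86
  op10 P0: store L0 := 38 → M/I on L0; bus BusRdX; mem=40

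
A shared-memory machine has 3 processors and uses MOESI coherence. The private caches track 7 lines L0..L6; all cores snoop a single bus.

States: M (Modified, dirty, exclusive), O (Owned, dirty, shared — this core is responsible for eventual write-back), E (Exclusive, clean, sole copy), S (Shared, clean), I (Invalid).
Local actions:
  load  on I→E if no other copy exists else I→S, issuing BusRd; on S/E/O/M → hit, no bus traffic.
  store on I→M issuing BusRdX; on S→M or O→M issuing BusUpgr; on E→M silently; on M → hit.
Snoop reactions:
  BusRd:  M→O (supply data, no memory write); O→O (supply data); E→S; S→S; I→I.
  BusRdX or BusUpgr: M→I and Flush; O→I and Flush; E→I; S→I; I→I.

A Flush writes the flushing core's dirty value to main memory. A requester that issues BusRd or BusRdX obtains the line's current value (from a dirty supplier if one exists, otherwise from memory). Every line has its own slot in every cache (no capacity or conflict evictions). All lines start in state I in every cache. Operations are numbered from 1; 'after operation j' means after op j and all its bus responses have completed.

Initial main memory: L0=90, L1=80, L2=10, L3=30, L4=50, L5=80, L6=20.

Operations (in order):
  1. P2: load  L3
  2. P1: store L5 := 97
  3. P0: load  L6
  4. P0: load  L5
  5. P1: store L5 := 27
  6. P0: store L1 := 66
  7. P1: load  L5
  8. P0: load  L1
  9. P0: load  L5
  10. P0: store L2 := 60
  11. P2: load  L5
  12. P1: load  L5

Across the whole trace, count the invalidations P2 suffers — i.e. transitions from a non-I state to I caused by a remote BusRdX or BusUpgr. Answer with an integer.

invalidations = 0

[1] P2: load  L3 | P0:I, P1:I, P2:E(30) | bus: BusRd
[2] P1: store L5 := 97 | P0:I, P1:M(97), P2:I | bus: BusRdX
[3] P0: load  L6 | P0:E(20), P1:I, P2:I | bus: BusRd
[4] P0: load  L5 | P0:S(97), P1:O(97), P2:I | bus: BusRd
[5] P1: store L5 := 27 | P0:I, P1:M(27), P2:I | bus: BusUpgr
[6] P0: store L1 := 66 | P0:M(66), P1:I, P2:I | bus: BusRdX
[7] P1: load  L5 | P0:I, P1:M(27), P2:I | bus: none
[8] P0: load  L1 | P0:M(66), P1:I, P2:I | bus: none
[9] P0: load  L5 | P0:S(27), P1:O(27), P2:I | bus: BusRd
[10] P0: store L2 := 60 | P0:M(60), P1:I, P2:I | bus: BusRdX
[11] P2: load  L5 | P0:S(27), P1:O(27), P2:S(27) | bus: BusRd
[12] P1: load  L5 | P0:S(27), P1:O(27), P2:S(27) | bus: none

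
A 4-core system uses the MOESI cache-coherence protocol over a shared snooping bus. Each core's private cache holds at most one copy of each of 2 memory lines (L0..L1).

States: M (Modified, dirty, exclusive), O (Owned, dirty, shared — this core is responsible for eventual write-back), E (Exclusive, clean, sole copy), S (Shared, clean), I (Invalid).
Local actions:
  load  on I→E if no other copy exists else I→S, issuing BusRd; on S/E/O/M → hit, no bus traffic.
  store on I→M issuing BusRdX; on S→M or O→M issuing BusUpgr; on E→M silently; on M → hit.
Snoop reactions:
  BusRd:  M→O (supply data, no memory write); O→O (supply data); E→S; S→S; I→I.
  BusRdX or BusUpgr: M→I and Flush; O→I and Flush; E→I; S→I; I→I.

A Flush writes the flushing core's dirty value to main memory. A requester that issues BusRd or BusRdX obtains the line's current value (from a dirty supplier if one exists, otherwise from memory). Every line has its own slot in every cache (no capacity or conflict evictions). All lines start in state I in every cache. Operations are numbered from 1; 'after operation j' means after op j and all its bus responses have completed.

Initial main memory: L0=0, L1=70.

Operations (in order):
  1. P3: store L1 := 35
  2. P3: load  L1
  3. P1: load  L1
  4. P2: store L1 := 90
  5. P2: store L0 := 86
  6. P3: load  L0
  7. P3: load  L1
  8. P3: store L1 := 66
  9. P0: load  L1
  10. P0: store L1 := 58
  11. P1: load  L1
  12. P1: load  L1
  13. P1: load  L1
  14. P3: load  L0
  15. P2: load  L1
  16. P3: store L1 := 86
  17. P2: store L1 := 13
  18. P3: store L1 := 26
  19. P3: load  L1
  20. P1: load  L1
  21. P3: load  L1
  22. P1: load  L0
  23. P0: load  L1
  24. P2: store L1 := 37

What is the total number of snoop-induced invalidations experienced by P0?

invalidations = 2

  op1 P3: store L1 := 35 → I/I/I/M on L1; bus BusRdX; mem=70
  op2 P3: load  L1 → I/I/I/M on L1; bus (none); mem=70
  op3 P1: load  L1 → I/S/I/O on L1; bus BusRd; mem=70
  op4 P2: store L1 := 90 → I/I/M/I on L1; bus BusRdX Flush; mem=35
  op5 P2: store L0 := 86 → I/I/M/I on L0; bus BusRdX; mem=0
  op6 P3: load  L0 → I/I/O/S on L0; bus BusRd; mem=0
  op7 P3: load  L1 → I/I/O/S on L1; bus BusRd; mem=35
  op8 P3: store L1 := 66 → I/I/I/M on L1; bus BusUpgr Flush; mem=90
  op9 P0: load  L1 → S/I/I/O on L1; bus BusRd; mem=90
  op10 P0: store L1 := 58 → M/I/I/I on L1; bus BusUpgr Flush; mem=66
  op11 P1: load  L1 → O/S/I/I on L1; bus BusRd; mem=66
  op12 P1: load  L1 → O/S/I/I on L1; bus (none); mem=66
  op13 P1: load  L1 → O/S/I/I on L1; bus (none); mem=66
  op14 P3: load  L0 → I/I/O/S on L0; bus (none); mem=0
  op15 P2: load  L1 → O/S/S/I on L1; bus BusRd; mem=66
  op16 P3: store L1 := 86 → I/I/I/M on L1; bus BusRdX Flush; mem=58
  op17 P2: store L1 := 13 → I/I/M/I on L1; bus BusRdX Flush; mem=86
  op18 P3: store L1 := 26 → I/I/I/M on L1; bus BusRdX Flush; mem=13
  op19 P3: load  L1 → I/I/I/M on L1; bus (none); mem=13
  op20 P1: load  L1 → I/S/I/O on L1; bus BusRd; mem=13
  op21 P3: load  L1 → I/S/I/O on L1; bus (none); mem=13
  op22 P1: load  L0 → I/S/O/S on L0; bus BusRd; mem=0
  op23 P0: load  L1 → S/S/I/O on L1; bus BusRd; mem=13
  op24 P2: store L1 := 37 → I/I/M/I on L1; bus BusRdX Flush; mem=26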